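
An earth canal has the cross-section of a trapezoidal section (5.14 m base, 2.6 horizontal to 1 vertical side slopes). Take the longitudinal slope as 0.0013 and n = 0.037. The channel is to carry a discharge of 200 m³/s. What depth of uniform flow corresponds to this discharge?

y_n = 5.32 m

Manning's equation rearranged: A R^(2/3) = nQ / (1·√S) = 0.037 × 200 / (√0.0013) = 205.2.
Trying y = 4.74 m: A R^(2/3) = 157.5 — too small.
Trying y = 6.77 m: A R^(2/3) = 361.1 — too large.
Trying y = 5.32 m: A R^(2/3) = 205.3 — close enough.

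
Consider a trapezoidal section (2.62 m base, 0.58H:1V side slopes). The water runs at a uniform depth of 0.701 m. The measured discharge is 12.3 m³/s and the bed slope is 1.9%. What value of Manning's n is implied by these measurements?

With bottom width b = 2.62 m and side slope z = 0.58: A = (b + zy)y = (2.62 + 0.58×0.701)×0.701 = 2.122 m²; P = b + 2y√(1+z²) = 2.62 + 2×0.701×1.156 = 4.241 m.
Hydraulic radius R = A/P = 2.122/4.241 = 0.5003 m.
Rearranging Manning's equation: n = (1/Q) A R^(2/3) S^(1/2) = (1/12.3) × 2.122 × 0.5003^(2/3) × √0.019 = 0.015.

n = 0.015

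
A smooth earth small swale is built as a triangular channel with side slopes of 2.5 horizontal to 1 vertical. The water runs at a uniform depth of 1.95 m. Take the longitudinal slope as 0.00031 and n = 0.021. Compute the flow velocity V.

For a triangular section with side slope z = 2.5: A = zy² = 2.5×1.95² = 9.506 m²; P = 2y√(1+z²) = 2×1.95×2.693 = 10.5 m.
Hydraulic radius R = A/P = 9.506/10.5 = 0.9053 m.
From Manning's equation, V = (1/n) R^(2/3) S^(1/2) = (1/0.021) × 0.9053^(2/3) × 0.00031^(1/2) = 0.785 m/s.

V = 0.785 m/s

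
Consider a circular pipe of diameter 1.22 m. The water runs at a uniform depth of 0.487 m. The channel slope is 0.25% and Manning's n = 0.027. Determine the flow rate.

Q = 0.329 m³/s

For a circular section of diameter D = 1.22 m at depth y = 0.487 m, the central angle is θ = 2 arccos(1 − 2y/D) = 2.736 rad. Then A = (D²/8)(θ − sin θ) = 0.4355 m² and P = Dθ/2 = 1.669 m.
Hydraulic radius R = A/P = 0.4355/1.669 = 0.261 m.
Manning's equation: Q = (1/n) A R^(2/3) S^(1/2) = (1/0.027) × 0.4355 × 0.261^(2/3) × 0.0025^(1/2) = 0.329 m³/s.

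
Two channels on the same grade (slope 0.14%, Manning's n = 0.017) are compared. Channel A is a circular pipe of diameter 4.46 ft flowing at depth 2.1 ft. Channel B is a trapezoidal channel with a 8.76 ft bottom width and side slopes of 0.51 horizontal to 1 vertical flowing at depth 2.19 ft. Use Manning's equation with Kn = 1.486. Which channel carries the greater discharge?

Channel A: For a circular section of diameter D = 4.46 ft at depth y = 2.1 ft, the central angle is θ = 2 arccos(1 − 2y/D) = 3.025 rad. Then A = (D²/8)(θ − sin θ) = 7.232 ft² and P = Dθ/2 = 6.746 ft. Hydraulic radius R = A/P = 7.232/6.746 = 1.072 ft. Q_A = (1.486/0.017)·7.232·1.072^(2/3)·√0.0014 = 24.78 ft³/s.
Channel B: With bottom width b = 8.76 ft and side slope z = 0.51: A = (b + zy)y = (8.76 + 0.51×2.19)×2.19 = 21.63 ft²; P = b + 2y√(1+z²) = 8.76 + 2×2.19×1.123 = 13.68 ft. Hydraulic radius R = A/P = 21.63/13.68 = 1.582 ft. Q_B = (1.486/0.017)·21.63·1.582^(2/3)·√0.0014 = 96.03 ft³/s.
Q_A = 24.78 ft³/s vs Q_B = 96.03 ft³/s, so channel B carries more.

channel B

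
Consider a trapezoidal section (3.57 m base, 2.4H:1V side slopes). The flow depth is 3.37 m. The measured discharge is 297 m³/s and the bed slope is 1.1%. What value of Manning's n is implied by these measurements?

n = 0.021

With bottom width b = 3.57 m and side slope z = 2.4: A = (b + zy)y = (3.57 + 2.4×3.37)×3.37 = 39.29 m²; P = b + 2y√(1+z²) = 3.57 + 2×3.37×2.6 = 21.09 m.
Hydraulic radius R = A/P = 39.29/21.09 = 1.862 m.
Rearranging Manning's equation: n = (1/Q) A R^(2/3) S^(1/2) = (1/297) × 39.29 × 1.862^(2/3) × √0.011 = 0.021.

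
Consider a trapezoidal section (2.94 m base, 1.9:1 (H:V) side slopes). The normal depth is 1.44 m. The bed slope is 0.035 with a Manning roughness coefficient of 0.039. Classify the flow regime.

supercritical

With bottom width b = 2.94 m and side slope z = 1.9: A = (b + zy)y = (2.94 + 1.9×1.44)×1.44 = 8.173 m²; P = b + 2y√(1+z²) = 2.94 + 2×1.44×2.147 = 9.124 m.
Hydraulic radius R = A/P = 8.173/9.124 = 0.8959 m.
V = (1/n) R^(2/3) √S = (1/0.039) × 0.8959^(2/3) × √0.035 = 4.458 m/s. Hydraulic depth D_h = A/T = 8.173/8.412 = 0.9716 m.
Froude number Fr = V/√(g·D_h) = 4.458/√(9.81×0.9716) = 1.44, which is greater than 1, so the flow is supercritical.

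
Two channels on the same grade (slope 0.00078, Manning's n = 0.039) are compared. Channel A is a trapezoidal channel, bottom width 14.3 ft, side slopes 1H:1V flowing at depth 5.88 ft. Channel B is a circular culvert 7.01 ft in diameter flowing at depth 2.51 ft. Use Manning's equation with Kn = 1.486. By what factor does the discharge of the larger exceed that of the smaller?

18.9

Channel A: With bottom width b = 14.3 ft and side slope z = 1: A = (b + zy)y = (14.3 + 1×5.88)×5.88 = 118.7 ft²; P = b + 2y√(1+z²) = 14.3 + 2×5.88×1.414 = 30.93 ft. Hydraulic radius R = A/P = 118.7/30.93 = 3.836 ft. Q_A = (1.486/0.039)·118.7·3.836^(2/3)·√0.00078 = 309.4 ft³/s.
Channel B: For a circular section of diameter D = 7.01 ft at depth y = 2.51 ft, the central angle is θ = 2 arccos(1 − 2y/D) = 2.566 rad. Then A = (D²/8)(θ − sin θ) = 12.42 ft² and P = Dθ/2 = 8.994 ft. Hydraulic radius R = A/P = 12.42/8.994 = 1.381 ft. Q_B = (1.486/0.039)·12.42·1.381^(2/3)·√0.00078 = 16.38 ft³/s.
The larger discharge is 309.4 ft³/s and the smaller is 16.38 ft³/s; the ratio is 18.9.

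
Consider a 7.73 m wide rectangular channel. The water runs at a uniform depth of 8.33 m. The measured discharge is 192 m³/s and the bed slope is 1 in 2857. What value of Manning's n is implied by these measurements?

Flow area A = b·y = 7.73 × 8.33 = 64.39 m². Wetted perimeter P = b + 2y = 7.73 + 2×8.33 = 24.39 m.
Hydraulic radius R = A/P = 64.39/24.39 = 2.64 m.
Rearranging Manning's equation: n = (1/Q) A R^(2/3) S^(1/2) = (1/192) × 64.39 × 2.64^(2/3) × √0.00035 = 0.012.

n = 0.012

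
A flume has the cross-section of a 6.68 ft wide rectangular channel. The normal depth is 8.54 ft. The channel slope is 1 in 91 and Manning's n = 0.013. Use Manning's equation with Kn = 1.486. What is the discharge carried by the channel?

Flow area A = b·y = 6.68 × 8.54 = 57.05 ft². Wetted perimeter P = b + 2y = 6.68 + 2×8.54 = 23.76 ft.
Hydraulic radius R = A/P = 57.05/23.76 = 2.401 ft.
Manning's equation: Q = (1.486/n) A R^(2/3) S^(1/2) = (1.486/0.013) × 57.05 × 2.401^(2/3) × 0.01099^(1/2) = 1230 ft³/s.

Q = 1230 ft³/s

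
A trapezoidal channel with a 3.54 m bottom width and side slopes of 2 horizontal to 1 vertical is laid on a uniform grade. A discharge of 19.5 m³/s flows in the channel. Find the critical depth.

At critical depth, Q² T / (g A³) = 1, i.e. A³/T = Q²/g = 19.5²/9.81 = 38.76.
At y = 1.01 m: A³/T = 23.36 — short.
At y = 1.38 m: A³/T = 72.53 — over.
At y = 1.16 m: A³/T = 38.4 — close enough.

y_c = 1.16 m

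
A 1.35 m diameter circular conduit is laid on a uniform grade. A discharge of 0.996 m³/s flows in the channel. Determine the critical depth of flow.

At critical depth, Q² T / (g A³) = 1, i.e. A³/T = Q²/g = 0.996²/9.81 = 0.1011.
At y = 0.432 m: A³/T = 0.04889 — short.
At y = 0.656 m: A³/T = 0.2435 — over.
At y = 0.522 m: A³/T = 0.1014 — close enough.

y_c = 0.522 m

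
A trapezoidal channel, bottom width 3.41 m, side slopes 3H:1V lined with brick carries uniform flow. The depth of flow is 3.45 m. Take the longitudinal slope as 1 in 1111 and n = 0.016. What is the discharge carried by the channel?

Q = 136 m³/s

With bottom width b = 3.41 m and side slope z = 3: A = (b + zy)y = (3.41 + 3×3.45)×3.45 = 47.47 m²; P = b + 2y√(1+z²) = 3.41 + 2×3.45×3.162 = 25.23 m.
Hydraulic radius R = A/P = 47.47/25.23 = 1.882 m.
Manning's equation: Q = (1/n) A R^(2/3) S^(1/2) = (1/0.016) × 47.47 × 1.882^(2/3) × 0.0009001^(1/2) = 136 m³/s.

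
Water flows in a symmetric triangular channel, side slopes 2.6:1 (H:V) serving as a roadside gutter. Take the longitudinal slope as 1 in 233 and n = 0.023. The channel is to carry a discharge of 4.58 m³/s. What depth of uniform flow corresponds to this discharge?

y_n = 1.01 m

Manning's equation rearranged: A R^(2/3) = nQ / (1·√S) = 0.023 × 4.58 / (√0.004292) = 1.608.
Try y = 1.22 m: A R^(2/3) = 2.658 — over.
Try y = 0.688 m: A R^(2/3) = 0.5771 — short.
Try y = 1.01 m: A R^(2/3) = 1.606 — matches.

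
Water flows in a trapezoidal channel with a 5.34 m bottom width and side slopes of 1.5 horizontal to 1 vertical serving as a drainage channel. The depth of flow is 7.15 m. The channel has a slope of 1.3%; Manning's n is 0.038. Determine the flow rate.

Q = 823 m³/s

With bottom width b = 5.34 m and side slope z = 1.5: A = (b + zy)y = (5.34 + 1.5×7.15)×7.15 = 114.9 m²; P = b + 2y√(1+z²) = 5.34 + 2×7.15×1.803 = 31.12 m.
Hydraulic radius R = A/P = 114.9/31.12 = 3.691 m.
Manning's equation: Q = (1/n) A R^(2/3) S^(1/2) = (1/0.038) × 114.9 × 3.691^(2/3) × 0.013^(1/2) = 823 m³/s.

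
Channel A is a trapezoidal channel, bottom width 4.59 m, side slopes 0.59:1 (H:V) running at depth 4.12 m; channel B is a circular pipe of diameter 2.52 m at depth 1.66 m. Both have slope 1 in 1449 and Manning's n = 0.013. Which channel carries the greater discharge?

channel A

Channel A: With bottom width b = 4.59 m and side slope z = 0.59: A = (b + zy)y = (4.59 + 0.59×4.12)×4.12 = 28.93 m²; P = b + 2y√(1+z²) = 4.59 + 2×4.12×1.161 = 14.16 m. Hydraulic radius R = A/P = 28.93/14.16 = 2.043 m. Q_A = (1/0.013)·28.93·2.043^(2/3)·√0.0006901 = 94.12 m³/s.
Channel B: For a circular section of diameter D = 2.52 m at depth y = 1.66 m, the central angle is θ = 2 arccos(1 − 2y/D) = 3.788 rad. Then A = (D²/8)(θ − sin θ) = 3.485 m² and P = Dθ/2 = 4.772 m. Hydraulic radius R = A/P = 3.485/4.772 = 0.7301 m. Q_B = (1/0.013)·3.485·0.7301^(2/3)·√0.0006901 = 5.71 m³/s.
Q_A = 94.12 m³/s vs Q_B = 5.71 m³/s, so channel A carries more.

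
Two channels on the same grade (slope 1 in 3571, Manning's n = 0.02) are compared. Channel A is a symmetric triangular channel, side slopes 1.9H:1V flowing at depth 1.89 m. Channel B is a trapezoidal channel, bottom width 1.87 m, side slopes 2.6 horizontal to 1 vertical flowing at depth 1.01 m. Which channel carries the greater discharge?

Channel A: For a triangular section with side slope z = 1.9: A = zy² = 1.9×1.89² = 6.787 m²; P = 2y√(1+z²) = 2×1.89×2.147 = 8.116 m. Hydraulic radius R = A/P = 6.787/8.116 = 0.8362 m. Q_A = (1/0.02)·6.787·0.8362^(2/3)·√0.00028 = 5.041 m³/s.
Channel B: With bottom width b = 1.87 m and side slope z = 2.6: A = (b + zy)y = (1.87 + 2.6×1.01)×1.01 = 4.541 m²; P = b + 2y√(1+z²) = 1.87 + 2×1.01×2.786 = 7.497 m. Hydraulic radius R = A/P = 4.541/7.497 = 0.6057 m. Q_B = (1/0.02)·4.541·0.6057^(2/3)·√0.00028 = 2.72 m³/s.
Q_A = 5.041 m³/s vs Q_B = 2.72 m³/s, so channel A carries more.

channel A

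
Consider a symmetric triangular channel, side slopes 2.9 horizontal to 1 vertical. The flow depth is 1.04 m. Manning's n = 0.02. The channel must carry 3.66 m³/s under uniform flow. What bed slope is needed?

For a triangular section with side slope z = 2.9: A = zy² = 2.9×1.04² = 3.137 m²; P = 2y√(1+z²) = 2×1.04×3.068 = 6.381 m.
Hydraulic radius R = A/P = 3.137/6.381 = 0.4916 m.
From Manning's equation, S = [nQ / (1 A R^(2/3))]² = [0.02 × 3.66 / (1 × 3.137 × 0.4916^(2/3))]² = 0.0014.

S = 0.0014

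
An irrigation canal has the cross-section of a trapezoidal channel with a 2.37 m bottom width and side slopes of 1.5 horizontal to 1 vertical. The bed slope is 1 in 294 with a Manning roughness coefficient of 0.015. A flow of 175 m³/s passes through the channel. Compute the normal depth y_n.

y_n = 3.72 m

Manning's equation rearranged: A R^(2/3) = nQ / (1·√S) = 0.015 × 175 / (√0.003401) = 45.01.
At y = 4.61 m: A R^(2/3) = 73.58 — over.
At y = 2.66 m: A R^(2/3) = 21.32 — short.
At y = 3.72 m: A R^(2/3) = 44.95 — matches.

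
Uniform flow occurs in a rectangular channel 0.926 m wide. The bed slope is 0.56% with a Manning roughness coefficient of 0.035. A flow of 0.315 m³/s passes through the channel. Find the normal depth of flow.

Manning's equation rearranged: A R^(2/3) = nQ / (1·√S) = 0.035 × 0.315 / (√0.0056) = 0.1473.
At y = 0.368 m: A R^(2/3) = 0.1185 — too small.
At y = 0.536 m: A R^(2/3) = 0.1961 — too large.
At y = 0.432 m: A R^(2/3) = 0.1473 — ≈ 0.1473.

y_n = 0.432 m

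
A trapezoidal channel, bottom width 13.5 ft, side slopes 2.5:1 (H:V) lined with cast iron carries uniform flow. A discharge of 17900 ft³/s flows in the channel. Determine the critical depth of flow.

At critical depth, Q² T / (g A³) = 1, i.e. A³/T = Q²/g = 17900²/32.2 = 9951000.
Trying y = 14.2 ft: A³/T = 3987000 — too small.
Trying y = 19.9 ft: A³/T = 17650000 — too large.
Trying y = 17.5 ft: A³/T = 9957000 — matches.

y_c = 17.5 ft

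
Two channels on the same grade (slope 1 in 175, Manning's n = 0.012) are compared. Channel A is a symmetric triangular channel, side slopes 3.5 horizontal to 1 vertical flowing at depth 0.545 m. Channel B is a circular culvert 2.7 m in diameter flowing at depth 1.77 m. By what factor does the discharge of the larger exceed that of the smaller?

Channel A: For a triangular section with side slope z = 3.5: A = zy² = 3.5×0.545² = 1.04 m²; P = 2y√(1+z²) = 2×0.545×3.64 = 3.968 m. Hydraulic radius R = A/P = 1.04/3.968 = 0.262 m. Q_A = (1/0.012)·1.04·0.262^(2/3)·√0.005714 = 2.682 m³/s.
Channel B: For a circular section of diameter D = 2.7 m at depth y = 1.77 m, the central angle is θ = 2 arccos(1 − 2y/D) = 3.774 rad. Then A = (D²/8)(θ − sin θ) = 3.978 m² and P = Dθ/2 = 5.095 m. Hydraulic radius R = A/P = 3.978/5.095 = 0.7808 m. Q_B = (1/0.012)·3.978·0.7808^(2/3)·√0.005714 = 21.25 m³/s.
The larger discharge is 21.25 m³/s and the smaller is 2.682 m³/s; the ratio is 7.92.

7.92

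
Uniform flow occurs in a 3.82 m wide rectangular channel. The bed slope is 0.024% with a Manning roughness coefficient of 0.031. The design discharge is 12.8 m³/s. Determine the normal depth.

Manning's equation rearranged: A R^(2/3) = nQ / (1·√S) = 0.031 × 12.8 / (√0.00024) = 25.61.
At y = 6.19 m: A R^(2/3) = 30.43 — too large.
At y = 5.34 m: A R^(2/3) = 25.61 — ≈ 25.61.

y_n = 5.34 m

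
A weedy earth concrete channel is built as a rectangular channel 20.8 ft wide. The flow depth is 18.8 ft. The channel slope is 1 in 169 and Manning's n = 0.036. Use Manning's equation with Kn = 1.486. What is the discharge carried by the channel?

Flow area A = b·y = 20.8 × 18.8 = 391 ft². Wetted perimeter P = b + 2y = 20.8 + 2×18.8 = 58.4 ft.
Hydraulic radius R = A/P = 391/58.4 = 6.696 ft.
Manning's equation: Q = (1.486/n) A R^(2/3) S^(1/2) = (1.486/0.036) × 391 × 6.696^(2/3) × 0.005917^(1/2) = 4410 ft³/s.

Q = 4410 ft³/s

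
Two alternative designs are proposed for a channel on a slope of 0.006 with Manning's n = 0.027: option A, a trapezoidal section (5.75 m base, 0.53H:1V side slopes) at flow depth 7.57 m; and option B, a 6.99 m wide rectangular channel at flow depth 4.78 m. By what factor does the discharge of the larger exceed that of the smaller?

Channel A: With bottom width b = 5.75 m and side slope z = 0.53: A = (b + zy)y = (5.75 + 0.53×7.57)×7.57 = 73.9 m²; P = b + 2y√(1+z²) = 5.75 + 2×7.57×1.132 = 22.88 m. Hydraulic radius R = A/P = 73.9/22.88 = 3.229 m. Q_A = (1/0.027)·73.9·3.229^(2/3)·√0.006 = 463.2 m³/s.
Channel B: Flow area A = b·y = 6.99 × 4.78 = 33.41 m². Wetted perimeter P = b + 2y = 6.99 + 2×4.78 = 16.55 m. Hydraulic radius R = A/P = 33.41/16.55 = 2.019 m. Q_B = (1/0.027)·33.41·2.019^(2/3)·√0.006 = 153.1 m³/s.
The larger discharge is 463.2 m³/s and the smaller is 153.1 m³/s; the ratio is 3.02.

3.02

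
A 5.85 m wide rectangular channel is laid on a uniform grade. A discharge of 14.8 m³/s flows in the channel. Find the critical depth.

For a rectangular channel, critical depth y_c = (q²/g)^(1/3) where q = Q/b = 14.8/5.85 = 2.53 m²/s.
So y_c = (2.53²/9.81)^(1/3) = 0.867 m.

y_c = 0.867 m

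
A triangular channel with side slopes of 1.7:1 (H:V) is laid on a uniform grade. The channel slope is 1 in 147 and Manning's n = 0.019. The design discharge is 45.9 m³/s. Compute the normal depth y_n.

y_n = 2.45 m

Manning's equation rearranged: A R^(2/3) = nQ / (1·√S) = 0.019 × 45.9 / (√0.006803) = 10.57.
At y = 2.04 m: A R^(2/3) = 6.493 — low.
At y = 2.86 m: A R^(2/3) = 15.99 — high.
At y = 2.45 m: A R^(2/3) = 10.58 — close enough.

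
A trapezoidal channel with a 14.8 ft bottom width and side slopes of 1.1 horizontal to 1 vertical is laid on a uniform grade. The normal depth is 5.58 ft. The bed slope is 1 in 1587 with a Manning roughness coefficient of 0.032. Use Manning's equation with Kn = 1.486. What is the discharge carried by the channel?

With bottom width b = 14.8 ft and side slope z = 1.1: A = (b + zy)y = (14.8 + 1.1×5.58)×5.58 = 116.8 ft²; P = b + 2y√(1+z²) = 14.8 + 2×5.58×1.487 = 31.39 ft.
Hydraulic radius R = A/P = 116.8/31.39 = 3.722 ft.
Manning's equation: Q = (1.486/n) A R^(2/3) S^(1/2) = (1.486/0.032) × 116.8 × 3.722^(2/3) × 0.0006301^(1/2) = 327 ft³/s.

Q = 327 ft³/s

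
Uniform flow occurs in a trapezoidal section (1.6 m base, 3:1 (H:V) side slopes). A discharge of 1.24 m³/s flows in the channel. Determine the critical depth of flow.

At critical depth, Q² T / (g A³) = 1, i.e. A³/T = Q²/g = 1.24²/9.81 = 0.1567.
Trying y = 0.265 m: A³/T = 0.08014 — low.
Trying y = 0.381 m: A³/T = 0.2937 — high.
Trying y = 0.32 m: A³/T = 0.1562 — close enough.

y_c = 0.32 m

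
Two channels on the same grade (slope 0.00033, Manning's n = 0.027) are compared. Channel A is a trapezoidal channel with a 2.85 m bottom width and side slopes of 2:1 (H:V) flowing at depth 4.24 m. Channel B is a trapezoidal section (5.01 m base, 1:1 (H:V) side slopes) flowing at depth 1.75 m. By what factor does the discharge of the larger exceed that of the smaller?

6.13

Channel A: With bottom width b = 2.85 m and side slope z = 2: A = (b + zy)y = (2.85 + 2×4.24)×4.24 = 48.04 m²; P = b + 2y√(1+z²) = 2.85 + 2×4.24×2.236 = 21.81 m. Hydraulic radius R = A/P = 48.04/21.81 = 2.202 m. Q_A = (1/0.027)·48.04·2.202^(2/3)·√0.00033 = 54.71 m³/s.
Channel B: With bottom width b = 5.01 m and side slope z = 1: A = (b + zy)y = (5.01 + 1×1.75)×1.75 = 11.83 m²; P = b + 2y√(1+z²) = 5.01 + 2×1.75×1.414 = 9.96 m. Hydraulic radius R = A/P = 11.83/9.96 = 1.188 m. Q_B = (1/0.027)·11.83·1.188^(2/3)·√0.00033 = 8.927 m³/s.
The larger discharge is 54.71 m³/s and the smaller is 8.927 m³/s; the ratio is 6.13.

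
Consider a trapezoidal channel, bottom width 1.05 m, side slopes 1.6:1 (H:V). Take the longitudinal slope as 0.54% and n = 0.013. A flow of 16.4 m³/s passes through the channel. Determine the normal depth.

y_n = 1.25 m

Manning's equation rearranged: A R^(2/3) = nQ / (1·√S) = 0.013 × 16.4 / (√0.0054) = 2.901.
Try y = 0.859 m: A R^(2/3) = 1.286 — low.
Try y = 1.57 m: A R^(2/3) = 4.827 — high.
Try y = 1.25 m: A R^(2/3) = 2.893 — matches.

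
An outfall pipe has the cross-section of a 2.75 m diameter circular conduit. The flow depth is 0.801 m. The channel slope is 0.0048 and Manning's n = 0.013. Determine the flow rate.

For a circular section of diameter D = 2.75 m at depth y = 0.801 m, the central angle is θ = 2 arccos(1 − 2y/D) = 2.28 rad. Then A = (D²/8)(θ − sin θ) = 1.438 m² and P = Dθ/2 = 3.135 m.
Hydraulic radius R = A/P = 1.438/3.135 = 0.4588 m.
Manning's equation: Q = (1/n) A R^(2/3) S^(1/2) = (1/0.013) × 1.438 × 0.4588^(2/3) × 0.0048^(1/2) = 4.56 m³/s.

Q = 4.56 m³/s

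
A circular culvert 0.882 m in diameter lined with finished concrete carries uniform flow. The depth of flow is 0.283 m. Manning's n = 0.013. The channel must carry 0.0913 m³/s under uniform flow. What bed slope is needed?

For a circular section of diameter D = 0.882 m at depth y = 0.283 m, the central angle is θ = 2 arccos(1 − 2y/D) = 2.409 rad. Then A = (D²/8)(θ − sin θ) = 0.1692 m² and P = Dθ/2 = 1.062 m.
Hydraulic radius R = A/P = 0.1692/1.062 = 0.1593 m.
From Manning's equation, S = [nQ / (1 A R^(2/3))]² = [0.013 × 0.0913 / (1 × 0.1692 × 0.1593^(2/3))]² = 0.00057.

S = 0.00057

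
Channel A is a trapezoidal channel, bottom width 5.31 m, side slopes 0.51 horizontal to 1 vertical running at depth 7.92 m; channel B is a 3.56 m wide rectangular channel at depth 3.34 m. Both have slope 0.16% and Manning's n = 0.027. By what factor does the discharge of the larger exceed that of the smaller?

Channel A: With bottom width b = 5.31 m and side slope z = 0.51: A = (b + zy)y = (5.31 + 0.51×7.92)×7.92 = 74.05 m²; P = b + 2y√(1+z²) = 5.31 + 2×7.92×1.123 = 23.09 m. Hydraulic radius R = A/P = 74.05/23.09 = 3.207 m. Q_A = (1/0.027)·74.05·3.207^(2/3)·√0.0016 = 238.5 m³/s.
Channel B: Flow area A = b·y = 3.56 × 3.34 = 11.89 m². Wetted perimeter P = b + 2y = 3.56 + 2×3.34 = 10.24 m. Hydraulic radius R = A/P = 11.89/10.24 = 1.161 m. Q_B = (1/0.027)·11.89·1.161^(2/3)·√0.0016 = 19.46 m³/s.
The larger discharge is 238.5 m³/s and the smaller is 19.46 m³/s; the ratio is 12.3.

12.3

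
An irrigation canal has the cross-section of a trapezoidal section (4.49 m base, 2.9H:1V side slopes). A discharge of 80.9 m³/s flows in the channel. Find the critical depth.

y_c = 2.11 m

At critical depth, Q² T / (g A³) = 1, i.e. A³/T = Q²/g = 80.9²/9.81 = 667.2.
At y = 2.38 m: A³/T = 1089 — over.
At y = 2.11 m: A³/T = 670.5 — matches.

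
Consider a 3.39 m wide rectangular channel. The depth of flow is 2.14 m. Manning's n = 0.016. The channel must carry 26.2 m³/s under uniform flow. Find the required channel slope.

S = 0.0036

Flow area A = b·y = 3.39 × 2.14 = 7.255 m². Wetted perimeter P = b + 2y = 3.39 + 2×2.14 = 7.67 m.
Hydraulic radius R = A/P = 7.255/7.67 = 0.9458 m.
From Manning's equation, S = [nQ / (1 A R^(2/3))]² = [0.016 × 26.2 / (1 × 7.255 × 0.9458^(2/3))]² = 0.0036.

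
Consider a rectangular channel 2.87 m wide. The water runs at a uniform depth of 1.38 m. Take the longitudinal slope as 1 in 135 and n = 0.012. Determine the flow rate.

Flow area A = b·y = 2.87 × 1.38 = 3.961 m². Wetted perimeter P = b + 2y = 2.87 + 2×1.38 = 5.63 m.
Hydraulic radius R = A/P = 3.961/5.63 = 0.7035 m.
Manning's equation: Q = (1/n) A R^(2/3) S^(1/2) = (1/0.012) × 3.961 × 0.7035^(2/3) × 0.007407^(1/2) = 22.5 m³/s.

Q = 22.5 m³/s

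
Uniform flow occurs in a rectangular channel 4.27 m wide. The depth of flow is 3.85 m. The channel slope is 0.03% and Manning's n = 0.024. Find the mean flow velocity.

V = 0.892 m/s

Flow area A = b·y = 4.27 × 3.85 = 16.44 m². Wetted perimeter P = b + 2y = 4.27 + 2×3.85 = 11.97 m.
Hydraulic radius R = A/P = 16.44/11.97 = 1.373 m.
From Manning's equation, V = (1/n) R^(2/3) S^(1/2) = (1/0.024) × 1.373^(2/3) × 0.0003^(1/2) = 0.892 m/s.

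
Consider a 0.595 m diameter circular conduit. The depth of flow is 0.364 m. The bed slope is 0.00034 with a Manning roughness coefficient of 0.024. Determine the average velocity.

For a circular section of diameter D = 0.595 m at depth y = 0.364 m, the central angle is θ = 2 arccos(1 − 2y/D) = 3.592 rad. Then A = (D²/8)(θ − sin θ) = 0.1783 m² and P = Dθ/2 = 1.069 m.
Hydraulic radius R = A/P = 0.1783/1.069 = 0.1668 m.
From Manning's equation, V = (1/n) R^(2/3) S^(1/2) = (1/0.024) × 0.1668^(2/3) × 0.00034^(1/2) = 0.233 m/s.

V = 0.233 m/s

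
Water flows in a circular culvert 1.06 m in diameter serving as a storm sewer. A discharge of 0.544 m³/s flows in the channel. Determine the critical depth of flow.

At critical depth, Q² T / (g A³) = 1, i.e. A³/T = Q²/g = 0.544²/9.81 = 0.03017.
Try y = 0.523 m: A³/T = 0.07703 — high.
Try y = 0.323 m: A³/T = 0.01207 — low.
Try y = 0.409 m: A³/T = 0.03003 — matches.

y_c = 0.409 m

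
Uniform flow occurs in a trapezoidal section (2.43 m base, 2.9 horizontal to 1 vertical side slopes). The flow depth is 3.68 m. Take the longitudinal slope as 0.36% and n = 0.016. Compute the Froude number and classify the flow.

supercritical

With bottom width b = 2.43 m and side slope z = 2.9: A = (b + zy)y = (2.43 + 2.9×3.68)×3.68 = 48.22 m²; P = b + 2y√(1+z²) = 2.43 + 2×3.68×3.068 = 25.01 m.
Hydraulic radius R = A/P = 48.22/25.01 = 1.928 m.
V = (1/n) R^(2/3) √S = (1/0.016) × 1.928^(2/3) × √0.0036 = 5.809 m/s. Hydraulic depth D_h = A/T = 48.22/23.77 = 2.028 m.
Froude number Fr = V/√(g·D_h) = 5.809/√(9.81×2.028) = 1.3, which is greater than 1, so the flow is supercritical.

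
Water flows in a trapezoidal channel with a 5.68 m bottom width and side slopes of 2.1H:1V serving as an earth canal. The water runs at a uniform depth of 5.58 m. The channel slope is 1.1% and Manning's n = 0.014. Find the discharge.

With bottom width b = 5.68 m and side slope z = 2.1: A = (b + zy)y = (5.68 + 2.1×5.58)×5.58 = 97.08 m²; P = b + 2y√(1+z²) = 5.68 + 2×5.58×2.326 = 31.64 m.
Hydraulic radius R = A/P = 97.08/31.64 = 3.069 m.
Manning's equation: Q = (1/n) A R^(2/3) S^(1/2) = (1/0.014) × 97.08 × 3.069^(2/3) × 0.011^(1/2) = 1540 m³/s.

Q = 1540 m³/s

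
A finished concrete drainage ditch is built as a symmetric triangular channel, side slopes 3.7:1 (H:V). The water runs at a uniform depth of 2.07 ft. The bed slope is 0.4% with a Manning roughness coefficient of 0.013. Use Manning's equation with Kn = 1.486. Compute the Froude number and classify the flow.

supercritical

For a triangular section with side slope z = 3.7: A = zy² = 3.7×2.07² = 15.85 ft²; P = 2y√(1+z²) = 2×2.07×3.833 = 15.87 ft.
Hydraulic radius R = A/P = 15.85/15.87 = 0.9992 ft.
V = (1.486/n) R^(2/3) √S = (1.486/0.013) × 0.9992^(2/3) × √0.004 = 7.225 ft/s. Hydraulic depth D_h = A/T = 15.85/15.32 = 1.035 ft.
Froude number Fr = V/√(g·D_h) = 7.225/√(32.2×1.035) = 1.25, which is greater than 1, so the flow is supercritical.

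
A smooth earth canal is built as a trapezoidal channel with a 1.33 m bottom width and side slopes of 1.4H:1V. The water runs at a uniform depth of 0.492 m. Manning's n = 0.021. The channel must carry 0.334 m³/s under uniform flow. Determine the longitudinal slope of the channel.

With bottom width b = 1.33 m and side slope z = 1.4: A = (b + zy)y = (1.33 + 1.4×0.492)×0.492 = 0.9932 m²; P = b + 2y√(1+z²) = 1.33 + 2×0.492×1.72 = 3.023 m.
Hydraulic radius R = A/P = 0.9932/3.023 = 0.3286 m.
From Manning's equation, S = [nQ / (1 A R^(2/3))]² = [0.021 × 0.334 / (1 × 0.9932 × 0.3286^(2/3))]² = 0.00022.

S = 0.00022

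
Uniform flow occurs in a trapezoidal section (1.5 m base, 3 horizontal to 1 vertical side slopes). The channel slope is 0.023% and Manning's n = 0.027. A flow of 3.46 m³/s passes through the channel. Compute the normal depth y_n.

y_n = 1.35 m

Manning's equation rearranged: A R^(2/3) = nQ / (1·√S) = 0.027 × 3.46 / (√0.00023) = 6.16.
At y = 1.67 m: A R^(2/3) = 10.14 — too large.
At y = 1.35 m: A R^(2/3) = 6.165 — ≈ 6.16.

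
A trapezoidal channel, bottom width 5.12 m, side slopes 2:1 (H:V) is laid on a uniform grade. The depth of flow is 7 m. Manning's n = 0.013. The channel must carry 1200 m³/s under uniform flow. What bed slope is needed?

S = 0.0024

With bottom width b = 5.12 m and side slope z = 2: A = (b + zy)y = (5.12 + 2×7)×7 = 133.8 m²; P = b + 2y√(1+z²) = 5.12 + 2×7×2.236 = 36.42 m.
Hydraulic radius R = A/P = 133.8/36.42 = 3.674 m.
From Manning's equation, S = [nQ / (1 A R^(2/3))]² = [0.013 × 1200 / (1 × 133.8 × 3.674^(2/3))]² = 0.0024.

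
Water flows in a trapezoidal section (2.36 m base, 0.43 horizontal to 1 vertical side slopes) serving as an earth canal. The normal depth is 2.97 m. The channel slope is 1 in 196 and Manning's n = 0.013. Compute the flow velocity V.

V = 6.29 m/s

With bottom width b = 2.36 m and side slope z = 0.43: A = (b + zy)y = (2.36 + 0.43×2.97)×2.97 = 10.8 m²; P = b + 2y√(1+z²) = 2.36 + 2×2.97×1.089 = 8.826 m.
Hydraulic radius R = A/P = 10.8/8.826 = 1.224 m.
From Manning's equation, V = (1/n) R^(2/3) S^(1/2) = (1/0.013) × 1.224^(2/3) × 0.005102^(1/2) = 6.29 m/s.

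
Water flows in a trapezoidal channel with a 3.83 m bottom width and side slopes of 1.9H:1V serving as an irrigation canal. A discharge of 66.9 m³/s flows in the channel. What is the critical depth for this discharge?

y_c = 2.21 m

At critical depth, Q² T / (g A³) = 1, i.e. A³/T = Q²/g = 66.9²/9.81 = 456.2.
Try y = 2.44 m: A³/T = 672.8 — too large.
Try y = 1.81 m: A³/T = 212.7 — too small.
Try y = 2.21 m: A³/T = 456.9 — ≈ 456.2.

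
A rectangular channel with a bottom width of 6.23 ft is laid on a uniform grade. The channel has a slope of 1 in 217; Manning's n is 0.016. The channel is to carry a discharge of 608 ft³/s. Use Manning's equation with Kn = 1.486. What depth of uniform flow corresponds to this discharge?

Manning's equation rearranged: A R^(2/3) = nQ / (1.486·√S) = 0.016 × 608 / (1.486 × √0.004608) = 96.43.
At y = 10.2 ft: A R^(2/3) = 113.5 — over.
At y = 8.87 ft: A R^(2/3) = 96.44 — close enough.

y_n = 8.87 ft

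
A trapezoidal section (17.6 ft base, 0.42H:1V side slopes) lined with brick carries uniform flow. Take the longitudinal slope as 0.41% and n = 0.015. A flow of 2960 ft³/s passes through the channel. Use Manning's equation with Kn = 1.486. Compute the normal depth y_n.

y_n = 7.89 ft

Manning's equation rearranged: A R^(2/3) = nQ / (1.486·√S) = 0.015 × 2960 / (1.486 × √0.0041) = 466.6.
Trying y = 6.82 ft: A R^(2/3) = 369.5 — low.
Trying y = 7.89 ft: A R^(2/3) = 466.5 — close enough.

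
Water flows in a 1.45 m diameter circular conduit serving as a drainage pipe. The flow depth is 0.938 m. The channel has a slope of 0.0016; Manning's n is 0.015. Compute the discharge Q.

Q = 1.68 m³/s

For a circular section of diameter D = 1.45 m at depth y = 0.938 m, the central angle is θ = 2 arccos(1 − 2y/D) = 3.738 rad. Then A = (D²/8)(θ − sin θ) = 1.13 m² and P = Dθ/2 = 2.71 m.
Hydraulic radius R = A/P = 1.13/2.71 = 0.417 m.
Manning's equation: Q = (1/n) A R^(2/3) S^(1/2) = (1/0.015) × 1.13 × 0.417^(2/3) × 0.0016^(1/2) = 1.68 m³/s.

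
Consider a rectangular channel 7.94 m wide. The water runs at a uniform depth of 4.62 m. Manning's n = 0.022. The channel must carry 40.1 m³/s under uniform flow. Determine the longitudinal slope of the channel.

S = 0.00021

Flow area A = b·y = 7.94 × 4.62 = 36.68 m². Wetted perimeter P = b + 2y = 7.94 + 2×4.62 = 17.18 m.
Hydraulic radius R = A/P = 36.68/17.18 = 2.135 m.
From Manning's equation, S = [nQ / (1 A R^(2/3))]² = [0.022 × 40.1 / (1 × 36.68 × 2.135^(2/3))]² = 0.00021.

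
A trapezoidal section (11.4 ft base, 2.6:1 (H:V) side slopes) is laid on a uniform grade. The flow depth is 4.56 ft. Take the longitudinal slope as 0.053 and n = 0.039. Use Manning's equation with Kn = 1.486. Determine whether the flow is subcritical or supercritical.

supercritical

With bottom width b = 11.4 ft and side slope z = 2.6: A = (b + zy)y = (11.4 + 2.6×4.56)×4.56 = 106 ft²; P = b + 2y√(1+z²) = 11.4 + 2×4.56×2.786 = 36.81 ft.
Hydraulic radius R = A/P = 106/36.81 = 2.881 ft.
V = (1.486/n) R^(2/3) √S = (1.486/0.039) × 2.881^(2/3) × √0.053 = 17.76 ft/s. Hydraulic depth D_h = A/T = 106/35.11 = 3.02 ft.
Froude number Fr = V/√(g·D_h) = 17.76/√(32.2×3.02) = 1.8, which is greater than 1, so the flow is supercritical.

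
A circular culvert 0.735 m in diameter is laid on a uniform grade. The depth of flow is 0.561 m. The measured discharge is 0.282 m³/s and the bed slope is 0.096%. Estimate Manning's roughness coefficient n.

For a circular section of diameter D = 0.735 m at depth y = 0.561 m, the central angle is θ = 2 arccos(1 − 2y/D) = 4.251 rad. Then A = (D²/8)(θ − sin θ) = 0.3475 m² and P = Dθ/2 = 1.562 m.
Hydraulic radius R = A/P = 0.3475/1.562 = 0.2225 m.
Rearranging Manning's equation: n = (1/Q) A R^(2/3) S^(1/2) = (1/0.282) × 0.3475 × 0.2225^(2/3) × √0.00096 = 0.014.

n = 0.014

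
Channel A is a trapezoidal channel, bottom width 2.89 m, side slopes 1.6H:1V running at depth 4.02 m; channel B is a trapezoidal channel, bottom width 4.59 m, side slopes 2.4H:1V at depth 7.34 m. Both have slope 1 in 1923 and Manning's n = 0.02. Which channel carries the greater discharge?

Channel A: With bottom width b = 2.89 m and side slope z = 1.6: A = (b + zy)y = (2.89 + 1.6×4.02)×4.02 = 37.47 m²; P = b + 2y√(1+z²) = 2.89 + 2×4.02×1.887 = 18.06 m. Hydraulic radius R = A/P = 37.47/18.06 = 2.075 m. Q_A = (1/0.02)·37.47·2.075^(2/3)·√0.00052 = 69.51 m³/s.
Channel B: With bottom width b = 4.59 m and side slope z = 2.4: A = (b + zy)y = (4.59 + 2.4×7.34)×7.34 = 163 m²; P = b + 2y√(1+z²) = 4.59 + 2×7.34×2.6 = 42.76 m. Hydraulic radius R = A/P = 163/42.76 = 3.812 m. Q_B = (1/0.02)·163·3.812^(2/3)·√0.00052 = 453.5 m³/s.
Q_A = 69.51 m³/s vs Q_B = 453.5 m³/s, so channel B carries more.

channel B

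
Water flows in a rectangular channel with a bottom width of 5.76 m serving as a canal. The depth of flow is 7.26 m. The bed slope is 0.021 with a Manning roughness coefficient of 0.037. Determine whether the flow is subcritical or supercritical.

subcritical

Flow area A = b·y = 5.76 × 7.26 = 41.82 m². Wetted perimeter P = b + 2y = 5.76 + 2×7.26 = 20.28 m.
Hydraulic radius R = A/P = 41.82/20.28 = 2.062 m.
V = (1/n) R^(2/3) √S = (1/0.037) × 2.062^(2/3) × √0.021 = 6.345 m/s. Hydraulic depth D_h = A/T = 41.82/5.76 = 7.26 m.
Froude number Fr = V/√(g·D_h) = 6.345/√(9.81×7.26) = 0.752, which is less than 1, so the flow is subcritical.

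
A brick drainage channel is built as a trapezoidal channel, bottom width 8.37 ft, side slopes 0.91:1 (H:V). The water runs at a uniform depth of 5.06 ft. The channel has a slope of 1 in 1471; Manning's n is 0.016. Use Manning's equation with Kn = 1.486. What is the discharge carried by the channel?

With bottom width b = 8.37 ft and side slope z = 0.91: A = (b + zy)y = (8.37 + 0.91×5.06)×5.06 = 65.65 ft²; P = b + 2y√(1+z²) = 8.37 + 2×5.06×1.352 = 22.05 ft.
Hydraulic radius R = A/P = 65.65/22.05 = 2.977 ft.
Manning's equation: Q = (1.486/n) A R^(2/3) S^(1/2) = (1.486/0.016) × 65.65 × 2.977^(2/3) × 0.0006798^(1/2) = 329 ft³/s.

Q = 329 ft³/s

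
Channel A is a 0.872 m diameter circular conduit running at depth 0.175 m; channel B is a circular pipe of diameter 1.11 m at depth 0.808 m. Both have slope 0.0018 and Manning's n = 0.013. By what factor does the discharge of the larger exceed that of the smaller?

Channel A: For a circular section of diameter D = 0.872 m at depth y = 0.175 m, the central angle is θ = 2 arccos(1 − 2y/D) = 1.858 rad. Then A = (D²/8)(θ − sin θ) = 0.08545 m² and P = Dθ/2 = 0.8101 m. Hydraulic radius R = A/P = 0.08545/0.8101 = 0.1055 m. Q_A = (1/0.013)·0.08545·0.1055^(2/3)·√0.0018 = 0.06225 m³/s.
Channel B: For a circular section of diameter D = 1.11 m at depth y = 0.808 m, the central angle is θ = 2 arccos(1 − 2y/D) = 4.088 rad. Then A = (D²/8)(θ − sin θ) = 0.7546 m² and P = Dθ/2 = 2.269 m. Hydraulic radius R = A/P = 0.7546/2.269 = 0.3326 m. Q_B = (1/0.013)·0.7546·0.3326^(2/3)·√0.0018 = 1.182 m³/s.
The larger discharge is 1.182 m³/s and the smaller is 0.06225 m³/s; the ratio is 19.

19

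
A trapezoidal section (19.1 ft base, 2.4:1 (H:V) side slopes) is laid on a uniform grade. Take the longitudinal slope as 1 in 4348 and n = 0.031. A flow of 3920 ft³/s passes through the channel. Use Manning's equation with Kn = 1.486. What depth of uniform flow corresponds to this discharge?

Manning's equation rearranged: A R^(2/3) = nQ / (1.486·√S) = 0.031 × 3920 / (1.486 × √0.00023) = 5392.
At y = 13.3 ft: A R^(2/3) = 2643 — short.
At y = 20.1 ft: A R^(2/3) = 6674 — over.
At y = 18.3 ft: A R^(2/3) = 5386 — ≈ 5392.

y_n = 18.3 ft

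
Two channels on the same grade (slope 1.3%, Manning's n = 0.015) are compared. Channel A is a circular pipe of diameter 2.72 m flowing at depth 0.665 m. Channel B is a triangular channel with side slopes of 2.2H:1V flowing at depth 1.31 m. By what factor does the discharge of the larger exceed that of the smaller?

Channel A: For a circular section of diameter D = 2.72 m at depth y = 0.665 m, the central angle is θ = 2 arccos(1 − 2y/D) = 2.069 rad. Then A = (D²/8)(θ − sin θ) = 1.101 m² and P = Dθ/2 = 2.814 m. Hydraulic radius R = A/P = 1.101/2.814 = 0.3912 m. Q_A = (1/0.015)·1.101·0.3912^(2/3)·√0.013 = 4.476 m³/s.
Channel B: For a triangular section with side slope z = 2.2: A = zy² = 2.2×1.31² = 3.775 m²; P = 2y√(1+z²) = 2×1.31×2.417 = 6.332 m. Hydraulic radius R = A/P = 3.775/6.332 = 0.5963 m. Q_B = (1/0.015)·3.775·0.5963^(2/3)·√0.013 = 20.33 m³/s.
The larger discharge is 20.33 m³/s and the smaller is 4.476 m³/s; the ratio is 4.54.

4.54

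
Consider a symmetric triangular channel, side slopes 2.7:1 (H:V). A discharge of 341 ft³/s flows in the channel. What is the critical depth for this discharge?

At critical depth, Q² T / (g A³) = 1, i.e. A³/T = Q²/g = 341²/32.2 = 3611.
Try y = 2.81 ft: A³/T = 638.6 — low.
Try y = 4.34 ft: A³/T = 5612 — high.
Try y = 3.97 ft: A³/T = 3595 — close enough.

y_c = 3.97 ft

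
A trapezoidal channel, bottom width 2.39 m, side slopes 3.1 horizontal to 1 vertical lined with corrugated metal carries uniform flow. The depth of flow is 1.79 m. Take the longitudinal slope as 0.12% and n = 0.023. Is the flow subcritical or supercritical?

With bottom width b = 2.39 m and side slope z = 3.1: A = (b + zy)y = (2.39 + 3.1×1.79)×1.79 = 14.21 m²; P = b + 2y√(1+z²) = 2.39 + 2×1.79×3.257 = 14.05 m.
Hydraulic radius R = A/P = 14.21/14.05 = 1.011 m.
V = (1/n) R^(2/3) √S = (1/0.023) × 1.011^(2/3) × √0.0012 = 1.518 m/s. Hydraulic depth D_h = A/T = 14.21/13.49 = 1.054 m.
Froude number Fr = V/√(g·D_h) = 1.518/√(9.81×1.054) = 0.472, which is less than 1, so the flow is subcritical.

subcritical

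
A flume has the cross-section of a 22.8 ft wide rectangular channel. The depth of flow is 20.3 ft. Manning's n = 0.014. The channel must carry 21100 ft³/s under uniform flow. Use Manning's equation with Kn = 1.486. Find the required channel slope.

S = 0.013

Flow area A = b·y = 22.8 × 20.3 = 462.8 ft². Wetted perimeter P = b + 2y = 22.8 + 2×20.3 = 63.4 ft.
Hydraulic radius R = A/P = 462.8/63.4 = 7.3 ft.
From Manning's equation, S = [nQ / (1.486 A R^(2/3))]² = [0.014 × 21100 / (1.486 × 462.8 × 7.3^(2/3))]² = 0.013.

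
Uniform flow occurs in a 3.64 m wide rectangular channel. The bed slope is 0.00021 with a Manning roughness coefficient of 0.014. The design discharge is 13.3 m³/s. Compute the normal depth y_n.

Manning's equation rearranged: A R^(2/3) = nQ / (1·√S) = 0.014 × 13.3 / (√0.00021) = 12.85.
Try y = 3.98 m: A R^(2/3) = 16.8 — too large.
Try y = 2.19 m: A R^(2/3) = 7.939 — too small.
Try y = 3.2 m: A R^(2/3) = 12.86 — ≈ 12.85.

y_n = 3.2 m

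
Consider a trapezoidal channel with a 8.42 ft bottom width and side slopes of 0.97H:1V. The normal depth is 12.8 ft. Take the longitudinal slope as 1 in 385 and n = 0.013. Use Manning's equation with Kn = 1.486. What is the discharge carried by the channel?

With bottom width b = 8.42 ft and side slope z = 0.97: A = (b + zy)y = (8.42 + 0.97×12.8)×12.8 = 266.7 ft²; P = b + 2y√(1+z²) = 8.42 + 2×12.8×1.393 = 44.08 ft.
Hydraulic radius R = A/P = 266.7/44.08 = 6.05 ft.
Manning's equation: Q = (1.486/n) A R^(2/3) S^(1/2) = (1.486/0.013) × 266.7 × 6.05^(2/3) × 0.002597^(1/2) = 5160 ft³/s.

Q = 5160 ft³/s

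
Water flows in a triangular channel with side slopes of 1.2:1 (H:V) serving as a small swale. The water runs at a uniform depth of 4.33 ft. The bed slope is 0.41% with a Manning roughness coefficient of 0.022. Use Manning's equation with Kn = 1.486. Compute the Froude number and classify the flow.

For a triangular section with side slope z = 1.2: A = zy² = 1.2×4.33² = 22.5 ft²; P = 2y√(1+z²) = 2×4.33×1.562 = 13.53 ft.
Hydraulic radius R = A/P = 22.5/13.53 = 1.663 ft.
V = (1.486/n) R^(2/3) √S = (1.486/0.022) × 1.663^(2/3) × √0.0041 = 6.071 ft/s. Hydraulic depth D_h = A/T = 22.5/10.39 = 2.165 ft.
Froude number Fr = V/√(g·D_h) = 6.071/√(32.2×2.165) = 0.727, which is less than 1, so the flow is subcritical.

subcritical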